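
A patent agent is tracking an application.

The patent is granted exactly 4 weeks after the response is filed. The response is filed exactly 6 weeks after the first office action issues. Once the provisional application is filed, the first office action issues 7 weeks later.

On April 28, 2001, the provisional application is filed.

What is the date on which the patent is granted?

The provisional application is filed: Apr 28, 2001.
The first office action issues: Apr 28, 2001 + 7 weeks = Jun 16, 2001.
The response is filed: Jun 16, 2001 + 6 weeks = Jul 28, 2001.
The patent is granted: Jul 28, 2001 + 4 weeks = Aug 25, 2001.

August 25, 2001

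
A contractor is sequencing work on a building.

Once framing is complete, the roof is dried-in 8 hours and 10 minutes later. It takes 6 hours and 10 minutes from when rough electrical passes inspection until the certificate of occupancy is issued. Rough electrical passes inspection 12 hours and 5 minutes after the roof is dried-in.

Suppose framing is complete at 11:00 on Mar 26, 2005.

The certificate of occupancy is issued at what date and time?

13:25 on Mar 27, 2005

Framing is complete: 11:00 Mar 26, 2005.
The roof is dried-in: 11:00 Mar 26, 2005 + 8h10m = 19:10 Mar 26, 2005.
Rough electrical passes inspection: 19:10 Mar 26, 2005 + 12h05m = 07:15 Mar 27, 2005.
The certificate of occupancy is issued: 07:15 Mar 27, 2005 + 6h10m = 13:25 Mar 27, 2005.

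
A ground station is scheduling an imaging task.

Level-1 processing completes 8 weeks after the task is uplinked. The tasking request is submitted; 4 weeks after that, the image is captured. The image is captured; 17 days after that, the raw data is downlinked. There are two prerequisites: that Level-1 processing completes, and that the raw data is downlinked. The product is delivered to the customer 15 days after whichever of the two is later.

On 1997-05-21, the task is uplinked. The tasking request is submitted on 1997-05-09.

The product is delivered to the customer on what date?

1997-07-31

The task is uplinked: May 21, 1997.
Level-1 processing completes: May 21, 1997 + 8 weeks = Jul 16, 1997.
The tasking request is submitted: May 9, 1997.
The image is captured: May 9, 1997 + 4 weeks = Jun 6, 1997.
The raw data is downlinked: Jun 6, 1997 + 17 days = Jun 23, 1997.
Both prerequisites met — Level-1 processing completes (Jul 16, 1997), the raw data is downlinked (Jun 23, 1997); the later is Jul 16, 1997.
The product is delivered to the customer: Jul 16, 1997 + 15 days = Jul 31, 1997.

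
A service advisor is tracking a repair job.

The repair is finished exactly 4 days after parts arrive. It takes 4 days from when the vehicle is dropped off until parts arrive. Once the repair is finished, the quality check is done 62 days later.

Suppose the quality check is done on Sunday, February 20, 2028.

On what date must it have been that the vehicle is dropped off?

Sunday, December 12, 2027

The quality check is done: Feb 20, 2028.
The repair is finished: Feb 20, 2028 − 62 days = Dec 20, 2027.
Parts arrive: Dec 20, 2027 − 4 days = Dec 16, 2027.
The vehicle is dropped off: Dec 16, 2027 − 4 days = Dec 12, 2027.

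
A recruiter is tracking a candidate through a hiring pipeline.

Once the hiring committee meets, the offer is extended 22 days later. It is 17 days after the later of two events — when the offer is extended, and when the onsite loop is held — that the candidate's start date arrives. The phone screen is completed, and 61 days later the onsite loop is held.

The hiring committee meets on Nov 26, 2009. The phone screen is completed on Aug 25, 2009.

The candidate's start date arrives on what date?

Jan 4, 2010

The hiring committee meets: Nov 26, 2009.
The offer is extended: Nov 26, 2009 + 22 days = Dec 18, 2009.
The phone screen is completed: Aug 25, 2009.
The onsite loop is held: Aug 25, 2009 + 61 days = Oct 25, 2009.
Both prerequisites met — the offer is extended (Dec 18, 2009), the onsite loop is held (Oct 25, 2009); the later is Dec 18, 2009.
The candidate's start date arrives: Dec 18, 2009 + 17 days = Jan 4, 2010.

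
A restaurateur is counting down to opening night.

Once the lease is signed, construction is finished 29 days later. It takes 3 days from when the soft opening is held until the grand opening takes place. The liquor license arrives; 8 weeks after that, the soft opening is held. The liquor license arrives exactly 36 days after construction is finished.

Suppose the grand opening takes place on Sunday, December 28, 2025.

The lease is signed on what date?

The grand opening takes place: Dec 28, 2025.
The soft opening is held: Dec 28, 2025 − 3 days = Dec 25, 2025.
The liquor license arrives: Dec 25, 2025 − 8 weeks = Oct 30, 2025.
Construction is finished: Oct 30, 2025 − 36 days = Sep 24, 2025.
The lease is signed: Sep 24, 2025 − 29 days = Aug 26, 2025.

Tuesday, August 26, 2025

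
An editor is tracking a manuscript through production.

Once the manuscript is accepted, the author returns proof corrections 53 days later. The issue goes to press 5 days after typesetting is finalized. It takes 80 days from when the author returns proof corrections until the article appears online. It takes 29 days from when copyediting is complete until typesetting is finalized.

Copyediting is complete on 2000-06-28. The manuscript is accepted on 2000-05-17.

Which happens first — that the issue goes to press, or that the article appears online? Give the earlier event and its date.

Copyediting is complete: Jun 28, 2000.
Typesetting is finalized: Jun 28, 2000 + 29 days = Jul 27, 2000.
The issue goes to press: Jul 27, 2000 + 5 days = Aug 1, 2000.
The manuscript is accepted: May 17, 2000.
The author returns proof corrections: May 17, 2000 + 53 days = Jul 9, 2000.
The article appears online: Jul 9, 2000 + 80 days = Sep 27, 2000.
Comparing: the issue goes to press on Aug 1, 2000 vs the article appears online on Sep 27, 2000. Earlier: the issue goes to press.

The issue goes to press — 2000-08-01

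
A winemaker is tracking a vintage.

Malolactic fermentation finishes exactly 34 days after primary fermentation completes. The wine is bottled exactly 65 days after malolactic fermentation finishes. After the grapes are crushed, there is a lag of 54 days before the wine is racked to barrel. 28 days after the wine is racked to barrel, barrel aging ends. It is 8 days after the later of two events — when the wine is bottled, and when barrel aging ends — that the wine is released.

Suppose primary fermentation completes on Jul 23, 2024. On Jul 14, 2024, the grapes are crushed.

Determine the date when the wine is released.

Primary fermentation completes: Jul 23, 2024.
Malolactic fermentation finishes: Jul 23, 2024 + 34 days = Aug 26, 2024.
The wine is bottled: Aug 26, 2024 + 65 days = Oct 30, 2024.
The grapes are crushed: Jul 14, 2024.
The wine is racked to barrel: Jul 14, 2024 + 54 days = Sep 6, 2024.
Barrel aging ends: Sep 6, 2024 + 28 days = Oct 4, 2024.
Both prerequisites met — the wine is bottled (Oct 30, 2024), barrel aging ends (Oct 4, 2024); the later is Oct 30, 2024.
The wine is released: Oct 30, 2024 + 8 days = Nov 7, 2024.

Nov 7, 2024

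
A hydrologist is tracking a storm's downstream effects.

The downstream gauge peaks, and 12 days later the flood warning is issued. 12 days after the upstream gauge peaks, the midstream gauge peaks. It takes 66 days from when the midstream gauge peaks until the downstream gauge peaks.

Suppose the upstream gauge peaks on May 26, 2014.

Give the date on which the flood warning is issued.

August 24, 2014

The upstream gauge peaks: May 26, 2014.
The midstream gauge peaks: May 26, 2014 + 12 days = Jun 7, 2014.
The downstream gauge peaks: Jun 7, 2014 + 66 days = Aug 12, 2014.
The flood warning is issued: Aug 12, 2014 + 12 days = Aug 24, 2014.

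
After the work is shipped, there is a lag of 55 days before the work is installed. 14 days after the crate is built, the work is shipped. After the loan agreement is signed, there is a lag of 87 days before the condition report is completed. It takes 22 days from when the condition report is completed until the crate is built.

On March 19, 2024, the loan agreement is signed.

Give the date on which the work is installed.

The loan agreement is signed: Mar 19, 2024.
The condition report is completed: Mar 19, 2024 + 87 days = Jun 14, 2024.
The crate is built: Jun 14, 2024 + 22 days = Jul 6, 2024.
The work is shipped: Jul 6, 2024 + 14 days = Jul 20, 2024.
The work is installed: Jul 20, 2024 + 55 days = Sep 13, 2024.

September 13, 2024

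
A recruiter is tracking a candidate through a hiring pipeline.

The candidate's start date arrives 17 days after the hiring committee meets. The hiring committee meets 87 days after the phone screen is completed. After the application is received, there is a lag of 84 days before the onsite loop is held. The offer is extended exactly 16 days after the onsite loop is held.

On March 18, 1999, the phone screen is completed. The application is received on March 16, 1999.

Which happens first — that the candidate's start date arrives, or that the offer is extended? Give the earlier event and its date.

The offer is extended — June 24, 1999

The phone screen is completed: Mar 18, 1999.
The hiring committee meets: Mar 18, 1999 + 87 days = Jun 13, 1999.
The candidate's start date arrives: Jun 13, 1999 + 17 days = Jun 30, 1999.
The application is received: Mar 16, 1999.
The onsite loop is held: Mar 16, 1999 + 84 days = Jun 8, 1999.
The offer is extended: Jun 8, 1999 + 16 days = Jun 24, 1999.
Comparing: the candidate's start date arrives on Jun 30, 1999 vs the offer is extended on Jun 24, 1999. Earlier: the offer is extended.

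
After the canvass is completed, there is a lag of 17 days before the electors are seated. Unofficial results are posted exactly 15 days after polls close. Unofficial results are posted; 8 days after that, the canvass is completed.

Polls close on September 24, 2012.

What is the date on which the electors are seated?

November 3, 2012

Polls close: Sep 24, 2012.
Unofficial results are posted: Sep 24, 2012 + 15 days = Oct 9, 2012.
The canvass is completed: Oct 9, 2012 + 8 days = Oct 17, 2012.
The electors are seated: Oct 17, 2012 + 17 days = Nov 3, 2012.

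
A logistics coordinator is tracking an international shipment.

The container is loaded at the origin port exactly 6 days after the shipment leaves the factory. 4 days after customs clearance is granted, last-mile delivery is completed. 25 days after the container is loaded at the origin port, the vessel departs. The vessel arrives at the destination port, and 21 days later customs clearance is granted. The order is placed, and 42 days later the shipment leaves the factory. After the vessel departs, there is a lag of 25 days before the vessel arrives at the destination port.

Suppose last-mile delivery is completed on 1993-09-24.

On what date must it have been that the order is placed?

Last-mile delivery is completed: Sep 24, 1993.
Customs clearance is granted: Sep 24, 1993 − 4 days = Sep 20, 1993.
The vessel arrives at the destination port: Sep 20, 1993 − 21 days = Aug 30, 1993.
The vessel departs: Aug 30, 1993 − 25 days = Aug 5, 1993.
The container is loaded at the origin port: Aug 5, 1993 − 25 days = Jul 11, 1993.
The shipment leaves the factory: Jul 11, 1993 − 6 days = Jul 5, 1993.
The order is placed: Jul 5, 1993 − 42 days = May 24, 1993.

1993-05-24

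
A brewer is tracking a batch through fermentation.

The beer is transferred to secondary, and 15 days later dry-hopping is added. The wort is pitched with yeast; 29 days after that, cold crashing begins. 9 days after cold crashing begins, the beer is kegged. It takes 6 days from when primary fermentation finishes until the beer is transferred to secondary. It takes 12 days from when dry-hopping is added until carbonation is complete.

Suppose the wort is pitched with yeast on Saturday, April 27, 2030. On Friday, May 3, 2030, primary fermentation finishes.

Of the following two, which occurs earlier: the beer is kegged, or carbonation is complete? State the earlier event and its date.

The wort is pitched with yeast: Apr 27, 2030.
Cold crashing begins: Apr 27, 2030 + 29 days = May 26, 2030.
The beer is kegged: May 26, 2030 + 9 days = Jun 4, 2030.
Primary fermentation finishes: May 3, 2030.
The beer is transferred to secondary: May 3, 2030 + 6 days = May 9, 2030.
Dry-hopping is added: May 9, 2030 + 15 days = May 24, 2030.
Carbonation is complete: May 24, 2030 + 12 days = Jun 5, 2030.
Comparing: the beer is kegged on Jun 4, 2030 vs carbonation is complete on Jun 5, 2030. Earlier: the beer is kegged.

The beer is kegged — Tuesday, June 4, 2030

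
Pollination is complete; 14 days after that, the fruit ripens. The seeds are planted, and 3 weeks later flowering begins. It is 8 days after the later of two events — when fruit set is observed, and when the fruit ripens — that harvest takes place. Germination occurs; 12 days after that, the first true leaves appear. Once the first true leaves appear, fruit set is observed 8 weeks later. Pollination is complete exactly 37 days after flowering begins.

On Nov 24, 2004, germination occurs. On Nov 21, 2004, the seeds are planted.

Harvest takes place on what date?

Germination occurs: Nov 24, 2004.
The first true leaves appear: Nov 24, 2004 + 12 days = Dec 6, 2004.
Fruit set is observed: Dec 6, 2004 + 8 weeks = Jan 31, 2005.
The seeds are planted: Nov 21, 2004.
Flowering begins: Nov 21, 2004 + 3 weeks = Dec 12, 2004.
Pollination is complete: Dec 12, 2004 + 37 days = Jan 18, 2005.
The fruit ripens: Jan 18, 2005 + 14 days = Feb 1, 2005.
Both prerequisites met — fruit set is observed (Jan 31, 2005), the fruit ripens (Feb 1, 2005); the later is Feb 1, 2005.
Harvest takes place: Feb 1, 2005 + 8 days = Feb 9, 2005.

Feb 9, 2005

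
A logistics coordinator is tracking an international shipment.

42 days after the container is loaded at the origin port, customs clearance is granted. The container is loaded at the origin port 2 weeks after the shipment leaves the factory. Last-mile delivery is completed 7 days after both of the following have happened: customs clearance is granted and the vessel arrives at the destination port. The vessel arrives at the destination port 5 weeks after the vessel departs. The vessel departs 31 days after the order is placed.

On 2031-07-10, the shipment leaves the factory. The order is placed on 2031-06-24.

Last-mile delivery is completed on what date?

2031-09-11

The shipment leaves the factory: Jul 10, 2031.
The container is loaded at the origin port: Jul 10, 2031 + 2 weeks = Jul 24, 2031.
Customs clearance is granted: Jul 24, 2031 + 42 days = Sep 4, 2031.
The order is placed: Jun 24, 2031.
The vessel departs: Jun 24, 2031 + 31 days = Jul 25, 2031.
The vessel arrives at the destination port: Jul 25, 2031 + 5 weeks = Aug 29, 2031.
Both prerequisites met — customs clearance is granted (Sep 4, 2031), the vessel arrives at the destination port (Aug 29, 2031); the later is Sep 4, 2031.
Last-mile delivery is completed: Sep 4, 2031 + 7 days = Sep 11, 2031.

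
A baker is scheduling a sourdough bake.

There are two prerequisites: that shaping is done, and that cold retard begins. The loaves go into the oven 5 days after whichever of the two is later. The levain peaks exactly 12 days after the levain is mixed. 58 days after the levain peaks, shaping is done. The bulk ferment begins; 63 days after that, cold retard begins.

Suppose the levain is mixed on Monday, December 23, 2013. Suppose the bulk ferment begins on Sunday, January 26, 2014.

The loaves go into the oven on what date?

Friday, April 4, 2014

The levain is mixed: Dec 23, 2013.
The levain peaks: Dec 23, 2013 + 12 days = Jan 4, 2014.
Shaping is done: Jan 4, 2014 + 58 days = Mar 3, 2014.
The bulk ferment begins: Jan 26, 2014.
Cold retard begins: Jan 26, 2014 + 63 days = Mar 30, 2014.
Both prerequisites met — shaping is done (Mar 3, 2014), cold retard begins (Mar 30, 2014); the later is Mar 30, 2014.
The loaves go into the oven: Mar 30, 2014 + 5 days = Apr 4, 2014.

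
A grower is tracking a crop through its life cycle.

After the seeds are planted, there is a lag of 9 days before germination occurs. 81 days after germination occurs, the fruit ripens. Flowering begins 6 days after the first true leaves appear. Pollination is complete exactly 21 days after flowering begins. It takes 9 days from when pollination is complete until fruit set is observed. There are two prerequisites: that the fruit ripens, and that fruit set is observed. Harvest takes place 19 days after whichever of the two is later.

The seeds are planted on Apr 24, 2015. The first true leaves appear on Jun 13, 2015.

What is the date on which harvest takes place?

The seeds are planted: Apr 24, 2015.
Germination occurs: Apr 24, 2015 + 9 days = May 3, 2015.
The fruit ripens: May 3, 2015 + 81 days = Jul 23, 2015.
The first true leaves appear: Jun 13, 2015.
Flowering begins: Jun 13, 2015 + 6 days = Jun 19, 2015.
Pollination is complete: Jun 19, 2015 + 21 days = Jul 10, 2015.
Fruit set is observed: Jul 10, 2015 + 9 days = Jul 19, 2015.
Both prerequisites met — the fruit ripens (Jul 23, 2015), fruit set is observed (Jul 19, 2015); the later is Jul 23, 2015.
Harvest takes place: Jul 23, 2015 + 19 days = Aug 11, 2015.

Aug 11, 2015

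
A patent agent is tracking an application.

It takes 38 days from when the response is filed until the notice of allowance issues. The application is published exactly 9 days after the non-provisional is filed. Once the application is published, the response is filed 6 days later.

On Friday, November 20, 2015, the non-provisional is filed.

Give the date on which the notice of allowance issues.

Tuesday, January 12, 2016

The non-provisional is filed: Nov 20, 2015.
The application is published: Nov 20, 2015 + 9 days = Nov 29, 2015.
The response is filed: Nov 29, 2015 + 6 days = Dec 5, 2015.
The notice of allowance issues: Dec 5, 2015 + 38 days = Jan 12, 2016.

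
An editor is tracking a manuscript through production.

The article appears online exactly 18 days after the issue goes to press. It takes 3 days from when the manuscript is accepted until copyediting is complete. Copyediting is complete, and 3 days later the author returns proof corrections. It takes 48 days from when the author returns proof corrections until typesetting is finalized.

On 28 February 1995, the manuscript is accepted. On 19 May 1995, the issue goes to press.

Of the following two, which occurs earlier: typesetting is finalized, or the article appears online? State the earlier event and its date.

The manuscript is accepted: Feb 28, 1995.
Copyediting is complete: Feb 28, 1995 + 3 days = Mar 3, 1995.
The author returns proof corrections: Mar 3, 1995 + 3 days = Mar 6, 1995.
Typesetting is finalized: Mar 6, 1995 + 48 days = Apr 23, 1995.
The issue goes to press: May 19, 1995.
The article appears online: May 19, 1995 + 18 days = Jun 6, 1995.
Comparing: typesetting is finalized on Apr 23, 1995 vs the article appears online on Jun 6, 1995. Earlier: typesetting is finalized.

Typesetting is finalized — 23 April 1995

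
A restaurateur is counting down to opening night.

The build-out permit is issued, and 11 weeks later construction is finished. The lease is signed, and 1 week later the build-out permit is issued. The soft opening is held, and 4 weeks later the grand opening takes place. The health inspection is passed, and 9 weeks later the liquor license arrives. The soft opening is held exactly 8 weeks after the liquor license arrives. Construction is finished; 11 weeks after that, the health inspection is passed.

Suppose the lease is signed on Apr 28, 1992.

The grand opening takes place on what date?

The lease is signed: Apr 28, 1992.
The build-out permit is issued: Apr 28, 1992 + 1 week = May 5, 1992.
Construction is finished: May 5, 1992 + 11 weeks = Jul 21, 1992.
The health inspection is passed: Jul 21, 1992 + 11 weeks = Oct 6, 1992.
The liquor license arrives: Oct 6, 1992 + 9 weeks = Dec 8, 1992.
The soft opening is held: Dec 8, 1992 + 8 weeks = Feb 2, 1993.
The grand opening takes place: Feb 2, 1993 + 4 weeks = Mar 2, 1993.

Mar 2, 1993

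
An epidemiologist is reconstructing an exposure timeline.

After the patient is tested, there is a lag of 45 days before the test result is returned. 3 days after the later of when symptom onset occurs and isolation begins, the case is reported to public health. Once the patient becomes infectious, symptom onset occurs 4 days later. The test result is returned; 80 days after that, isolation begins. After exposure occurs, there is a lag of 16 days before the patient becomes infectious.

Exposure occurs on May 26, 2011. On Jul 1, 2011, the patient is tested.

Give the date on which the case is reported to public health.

Nov 6, 2011

Exposure occurs: May 26, 2011.
The patient becomes infectious: May 26, 2011 + 16 days = Jun 11, 2011.
Symptom onset occurs: Jun 11, 2011 + 4 days = Jun 15, 2011.
The patient is tested: Jul 1, 2011.
The test result is returned: Jul 1, 2011 + 45 days = Aug 15, 2011.
Isolation begins: Aug 15, 2011 + 80 days = Nov 3, 2011.
Both prerequisites met — symptom onset occurs (Jun 15, 2011), isolation begins (Nov 3, 2011); the later is Nov 3, 2011.
The case is reported to public health: Nov 3, 2011 + 3 days = Nov 6, 2011.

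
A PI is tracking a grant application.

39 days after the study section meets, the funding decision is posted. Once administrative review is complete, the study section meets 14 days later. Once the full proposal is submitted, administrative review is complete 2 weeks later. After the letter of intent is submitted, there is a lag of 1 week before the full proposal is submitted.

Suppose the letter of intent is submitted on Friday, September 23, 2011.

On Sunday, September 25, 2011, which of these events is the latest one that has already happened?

The letter of intent is submitted: Sep 23, 2011.
The full proposal is submitted: Sep 23, 2011 + 1 week = Sep 30, 2011.
Administrative review is complete: Sep 30, 2011 + 2 weeks = Oct 14, 2011.
The study section meets: Oct 14, 2011 + 14 days = Oct 28, 2011.
The funding decision is posted: Oct 28, 2011 + 39 days = Dec 6, 2011.
Sep 25, 2011 falls between when the letter of intent is submitted (Sep 23, 2011) and when the full proposal is submitted (Sep 30, 2011).

The letter of intent is submitted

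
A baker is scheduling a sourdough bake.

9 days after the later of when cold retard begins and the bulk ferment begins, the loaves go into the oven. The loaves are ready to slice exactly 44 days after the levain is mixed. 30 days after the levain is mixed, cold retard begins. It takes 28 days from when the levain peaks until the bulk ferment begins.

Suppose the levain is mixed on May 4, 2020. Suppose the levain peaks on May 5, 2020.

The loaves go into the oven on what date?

The levain is mixed: May 4, 2020.
Cold retard begins: May 4, 2020 + 30 days = Jun 3, 2020.
The levain peaks: May 5, 2020.
The bulk ferment begins: May 5, 2020 + 28 days = Jun 2, 2020.
Both prerequisites met — cold retard begins (Jun 3, 2020), the bulk ferment begins (Jun 2, 2020); the later is Jun 3, 2020.
The loaves go into the oven: Jun 3, 2020 + 9 days = Jun 12, 2020.

Jun 12, 2020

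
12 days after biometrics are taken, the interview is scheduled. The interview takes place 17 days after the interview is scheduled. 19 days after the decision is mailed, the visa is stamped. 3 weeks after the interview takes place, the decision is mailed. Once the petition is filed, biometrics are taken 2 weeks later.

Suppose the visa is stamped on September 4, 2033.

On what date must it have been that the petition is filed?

The visa is stamped: Sep 4, 2033.
The decision is mailed: Sep 4, 2033 − 19 days = Aug 16, 2033.
The interview takes place: Aug 16, 2033 − 3 weeks = Jul 26, 2033.
The interview is scheduled: Jul 26, 2033 − 17 days = Jul 9, 2033.
Biometrics are taken: Jul 9, 2033 − 12 days = Jun 27, 2033.
The petition is filed: Jun 27, 2033 − 2 weeks = Jun 13, 2033.

June 13, 2033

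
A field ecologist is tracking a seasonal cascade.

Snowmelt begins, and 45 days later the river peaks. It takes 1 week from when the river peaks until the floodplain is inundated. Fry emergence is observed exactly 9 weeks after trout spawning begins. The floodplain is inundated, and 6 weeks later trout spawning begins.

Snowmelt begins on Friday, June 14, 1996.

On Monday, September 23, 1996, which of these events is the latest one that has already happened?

Trout spawning begins

Snowmelt begins: Jun 14, 1996.
The river peaks: Jun 14, 1996 + 45 days = Jul 29, 1996.
The floodplain is inundated: Jul 29, 1996 + 1 week = Aug 5, 1996.
Trout spawning begins: Aug 5, 1996 + 6 weeks = Sep 16, 1996.
Fry emergence is observed: Sep 16, 1996 + 9 weeks = Nov 18, 1996.
Sep 23, 1996 falls between when trout spawning begins (Sep 16, 1996) and when fry emergence is observed (Nov 18, 1996).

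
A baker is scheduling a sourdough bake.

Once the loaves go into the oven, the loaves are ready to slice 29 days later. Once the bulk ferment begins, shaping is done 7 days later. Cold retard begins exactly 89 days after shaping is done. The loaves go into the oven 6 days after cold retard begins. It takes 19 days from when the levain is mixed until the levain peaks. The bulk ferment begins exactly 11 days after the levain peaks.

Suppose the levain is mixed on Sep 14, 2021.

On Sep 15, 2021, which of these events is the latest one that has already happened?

The levain is mixed: Sep 14, 2021.
The levain peaks: Sep 14, 2021 + 19 days = Oct 3, 2021.
The bulk ferment begins: Oct 3, 2021 + 11 days = Oct 14, 2021.
Shaping is done: Oct 14, 2021 + 7 days = Oct 21, 2021.
Cold retard begins: Oct 21, 2021 + 89 days = Jan 18, 2022.
The loaves go into the oven: Jan 18, 2022 + 6 days = Jan 24, 2022.
The loaves are ready to slice: Jan 24, 2022 + 29 days = Feb 22, 2022.
Sep 15, 2021 falls between when the levain is mixed (Sep 14, 2021) and when the levain peaks (Oct 3, 2021).

The levain is mixed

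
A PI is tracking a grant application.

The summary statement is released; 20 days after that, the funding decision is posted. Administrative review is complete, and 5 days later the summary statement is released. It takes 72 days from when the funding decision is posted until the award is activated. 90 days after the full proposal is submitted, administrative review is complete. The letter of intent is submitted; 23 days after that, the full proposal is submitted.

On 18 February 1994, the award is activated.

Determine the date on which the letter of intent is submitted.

The award is activated: Feb 18, 1994.
The funding decision is posted: Feb 18, 1994 − 72 days = Dec 8, 1993.
The summary statement is released: Dec 8, 1993 − 20 days = Nov 18, 1993.
Administrative review is complete: Nov 18, 1993 − 5 days = Nov 13, 1993.
The full proposal is submitted: Nov 13, 1993 − 90 days = Aug 15, 1993.
The letter of intent is submitted: Aug 15, 1993 − 23 days = Jul 23, 1993.

23 July 1993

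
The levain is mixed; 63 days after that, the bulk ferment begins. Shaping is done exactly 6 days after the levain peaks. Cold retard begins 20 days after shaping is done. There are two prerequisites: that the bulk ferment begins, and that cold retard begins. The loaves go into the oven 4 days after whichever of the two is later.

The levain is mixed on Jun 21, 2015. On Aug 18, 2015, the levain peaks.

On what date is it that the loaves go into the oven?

Sep 17, 2015

The levain is mixed: Jun 21, 2015.
The bulk ferment begins: Jun 21, 2015 + 63 days = Aug 23, 2015.
The levain peaks: Aug 18, 2015.
Shaping is done: Aug 18, 2015 + 6 days = Aug 24, 2015.
Cold retard begins: Aug 24, 2015 + 20 days = Sep 13, 2015.
Both prerequisites met — the bulk ferment begins (Aug 23, 2015), cold retard begins (Sep 13, 2015); the later is Sep 13, 2015.
The loaves go into the oven: Sep 13, 2015 + 4 days = Sep 17, 2015.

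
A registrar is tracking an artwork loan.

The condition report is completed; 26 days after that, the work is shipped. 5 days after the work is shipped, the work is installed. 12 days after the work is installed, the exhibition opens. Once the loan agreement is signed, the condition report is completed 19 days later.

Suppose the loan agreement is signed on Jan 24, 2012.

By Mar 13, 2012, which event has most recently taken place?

The loan agreement is signed: Jan 24, 2012.
The condition report is completed: Jan 24, 2012 + 19 days = Feb 12, 2012.
The work is shipped: Feb 12, 2012 + 26 days = Mar 9, 2012.
The work is installed: Mar 9, 2012 + 5 days = Mar 14, 2012.
The exhibition opens: Mar 14, 2012 + 12 days = Mar 26, 2012.
Mar 13, 2012 falls between when the work is shipped (Mar 9, 2012) and when the work is installed (Mar 14, 2012).

The work is shipped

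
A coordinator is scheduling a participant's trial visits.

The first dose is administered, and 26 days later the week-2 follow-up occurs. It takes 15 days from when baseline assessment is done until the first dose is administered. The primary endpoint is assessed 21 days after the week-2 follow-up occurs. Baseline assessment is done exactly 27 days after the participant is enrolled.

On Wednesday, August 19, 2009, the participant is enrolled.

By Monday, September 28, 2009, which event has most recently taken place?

The participant is enrolled: Aug 19, 2009.
Baseline assessment is done: Aug 19, 2009 + 27 days = Sep 15, 2009.
The first dose is administered: Sep 15, 2009 + 15 days = Sep 30, 2009.
The week-2 follow-up occurs: Sep 30, 2009 + 26 days = Oct 26, 2009.
The primary endpoint is assessed: Oct 26, 2009 + 21 days = Nov 16, 2009.
Sep 28, 2009 falls between when baseline assessment is done (Sep 15, 2009) and when the first dose is administered (Sep 30, 2009).

Baseline assessment is done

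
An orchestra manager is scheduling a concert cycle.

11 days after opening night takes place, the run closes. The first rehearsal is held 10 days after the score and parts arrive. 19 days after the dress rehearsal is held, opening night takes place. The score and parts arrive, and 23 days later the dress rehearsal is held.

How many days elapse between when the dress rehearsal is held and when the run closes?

30 days

Causal path: the dress rehearsal is held → opening night takes place → the run closes.
Total delay along the path: 19 + 11 = 30 days.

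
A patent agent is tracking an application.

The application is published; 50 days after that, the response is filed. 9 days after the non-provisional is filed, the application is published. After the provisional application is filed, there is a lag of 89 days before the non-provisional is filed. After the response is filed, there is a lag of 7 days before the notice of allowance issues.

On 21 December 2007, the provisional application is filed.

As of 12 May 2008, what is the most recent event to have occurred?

The provisional application is filed: Dec 21, 2007.
The non-provisional is filed: Dec 21, 2007 + 89 days = Mar 19, 2008.
The application is published: Mar 19, 2008 + 9 days = Mar 28, 2008.
The response is filed: Mar 28, 2008 + 50 days = May 17, 2008.
The notice of allowance issues: May 17, 2008 + 7 days = May 24, 2008.
May 12, 2008 falls between when the application is published (Mar 28, 2008) and when the response is filed (May 17, 2008).

The application is published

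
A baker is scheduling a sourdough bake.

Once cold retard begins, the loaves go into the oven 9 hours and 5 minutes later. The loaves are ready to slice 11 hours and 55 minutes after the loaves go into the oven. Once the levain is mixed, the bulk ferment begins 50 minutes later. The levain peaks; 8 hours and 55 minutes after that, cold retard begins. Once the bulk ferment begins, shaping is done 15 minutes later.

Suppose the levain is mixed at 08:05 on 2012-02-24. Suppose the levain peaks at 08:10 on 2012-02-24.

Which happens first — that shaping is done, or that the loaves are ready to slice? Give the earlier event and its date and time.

Shaping is done — 09:10 on 2012-02-24

The levain is mixed: 08:05 Feb 24, 2012.
The bulk ferment begins: 08:05 Feb 24, 2012 + 50m = 08:55 Feb 24, 2012.
Shaping is done: 08:55 Feb 24, 2012 + 15m = 09:10 Feb 24, 2012.
The levain peaks: 08:10 Feb 24, 2012.
Cold retard begins: 08:10 Feb 24, 2012 + 8h55m = 17:05 Feb 24, 2012.
The loaves go into the oven: 17:05 Feb 24, 2012 + 9h05m = 02:10 Feb 25, 2012.
The loaves are ready to slice: 02:10 Feb 25, 2012 + 11h55m = 14:05 Feb 25, 2012.
Comparing: shaping is done at 09:10 Feb 24, 2012 vs the loaves are ready to slice at 14:05 Feb 25, 2012. Earlier: shaping is done.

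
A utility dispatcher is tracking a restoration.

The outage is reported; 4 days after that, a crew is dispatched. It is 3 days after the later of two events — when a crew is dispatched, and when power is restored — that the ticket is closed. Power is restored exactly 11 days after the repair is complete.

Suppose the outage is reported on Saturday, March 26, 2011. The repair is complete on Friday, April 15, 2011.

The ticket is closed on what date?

The outage is reported: Mar 26, 2011.
A crew is dispatched: Mar 26, 2011 + 4 days = Mar 30, 2011.
The repair is complete: Apr 15, 2011.
Power is restored: Apr 15, 2011 + 11 days = Apr 26, 2011.
Both prerequisites met — a crew is dispatched (Mar 30, 2011), power is restored (Apr 26, 2011); the later is Apr 26, 2011.
The ticket is closed: Apr 26, 2011 + 3 days = Apr 29, 2011.

Friday, April 29, 2011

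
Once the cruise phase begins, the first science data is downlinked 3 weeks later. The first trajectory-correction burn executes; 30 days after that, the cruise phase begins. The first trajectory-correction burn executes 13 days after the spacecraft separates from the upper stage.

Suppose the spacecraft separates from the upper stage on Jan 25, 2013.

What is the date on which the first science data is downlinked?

Mar 30, 2013

The spacecraft separates from the upper stage: Jan 25, 2013.
The first trajectory-correction burn executes: Jan 25, 2013 + 13 days = Feb 7, 2013.
The cruise phase begins: Feb 7, 2013 + 30 days = Mar 9, 2013.
The first science data is downlinked: Mar 9, 2013 + 3 weeks = Mar 30, 2013.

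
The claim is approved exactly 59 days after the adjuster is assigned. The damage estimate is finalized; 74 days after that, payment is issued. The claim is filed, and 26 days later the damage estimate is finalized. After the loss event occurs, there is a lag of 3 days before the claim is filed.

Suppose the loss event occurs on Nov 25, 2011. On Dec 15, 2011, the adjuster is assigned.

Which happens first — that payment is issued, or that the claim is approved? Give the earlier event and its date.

The loss event occurs: Nov 25, 2011.
The claim is filed: Nov 25, 2011 + 3 days = Nov 28, 2011.
The damage estimate is finalized: Nov 28, 2011 + 26 days = Dec 24, 2011.
Payment is issued: Dec 24, 2011 + 74 days = Mar 7, 2012.
The adjuster is assigned: Dec 15, 2011.
The claim is approved: Dec 15, 2011 + 59 days = Feb 12, 2012.
Comparing: payment is issued on Mar 7, 2012 vs the claim is approved on Feb 12, 2012. Earlier: the claim is approved.

The claim is approved — Feb 12, 2012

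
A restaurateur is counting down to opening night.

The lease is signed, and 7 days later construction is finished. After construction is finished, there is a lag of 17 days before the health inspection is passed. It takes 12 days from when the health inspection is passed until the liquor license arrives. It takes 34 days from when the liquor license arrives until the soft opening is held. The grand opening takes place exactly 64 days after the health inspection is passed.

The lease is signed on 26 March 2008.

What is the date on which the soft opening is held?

4 June 2008

The lease is signed: Mar 26, 2008.
Construction is finished: Mar 26, 2008 + 7 days = Apr 2, 2008.
The health inspection is passed: Apr 2, 2008 + 17 days = Apr 19, 2008.
The liquor license arrives: Apr 19, 2008 + 12 days = May 1, 2008.
The soft opening is held: May 1, 2008 + 34 days = Jun 4, 2008.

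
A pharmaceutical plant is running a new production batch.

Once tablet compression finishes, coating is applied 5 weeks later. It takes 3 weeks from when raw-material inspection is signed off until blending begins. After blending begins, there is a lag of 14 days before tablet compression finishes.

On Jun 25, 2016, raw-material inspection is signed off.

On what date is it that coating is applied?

Raw-material inspection is signed off: Jun 25, 2016.
Blending begins: Jun 25, 2016 + 3 weeks = Jul 16, 2016.
Tablet compression finishes: Jul 16, 2016 + 14 days = Jul 30, 2016.
Coating is applied: Jul 30, 2016 + 5 weeks = Sep 3, 2016.

Sep 3, 2016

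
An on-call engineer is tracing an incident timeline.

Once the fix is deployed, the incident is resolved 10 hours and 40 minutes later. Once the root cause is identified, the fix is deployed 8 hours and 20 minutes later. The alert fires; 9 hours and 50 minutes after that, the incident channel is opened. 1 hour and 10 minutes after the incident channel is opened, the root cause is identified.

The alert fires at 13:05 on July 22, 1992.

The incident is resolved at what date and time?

The alert fires: 13:05 Jul 22, 1992.
The incident channel is opened: 13:05 Jul 22, 1992 + 9h50m = 22:55 Jul 22, 1992.
The root cause is identified: 22:55 Jul 22, 1992 + 1h10m = 00:05 Jul 23, 1992.
The fix is deployed: 00:05 Jul 23, 1992 + 8h20m = 08:25 Jul 23, 1992.
The incident is resolved: 08:25 Jul 23, 1992 + 10h40m = 19:05 Jul 23, 1992.

19:05 on July 23, 1992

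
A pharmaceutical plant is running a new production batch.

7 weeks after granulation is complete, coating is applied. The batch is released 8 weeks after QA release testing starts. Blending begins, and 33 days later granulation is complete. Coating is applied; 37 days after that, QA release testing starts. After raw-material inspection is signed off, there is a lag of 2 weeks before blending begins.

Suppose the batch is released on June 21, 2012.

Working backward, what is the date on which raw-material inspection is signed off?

The batch is released: Jun 21, 2012.
QA release testing starts: Jun 21, 2012 − 8 weeks = Apr 26, 2012.
Coating is applied: Apr 26, 2012 − 37 days = Mar 20, 2012.
Granulation is complete: Mar 20, 2012 − 7 weeks = Jan 31, 2012.
Blending begins: Jan 31, 2012 − 33 days = Dec 29, 2011.
Raw-material inspection is signed off: Dec 29, 2011 − 2 weeks = Dec 15, 2011.

December 15, 2011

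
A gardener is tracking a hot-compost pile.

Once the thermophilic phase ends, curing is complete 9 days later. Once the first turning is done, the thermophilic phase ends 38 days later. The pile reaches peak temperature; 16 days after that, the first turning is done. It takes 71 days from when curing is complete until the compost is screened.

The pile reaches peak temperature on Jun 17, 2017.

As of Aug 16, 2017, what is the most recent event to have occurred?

The thermophilic phase ends

The pile reaches peak temperature: Jun 17, 2017.
The first turning is done: Jun 17, 2017 + 16 days = Jul 3, 2017.
The thermophilic phase ends: Jul 3, 2017 + 38 days = Aug 10, 2017.
Curing is complete: Aug 10, 2017 + 9 days = Aug 19, 2017.
The compost is screened: Aug 19, 2017 + 71 days = Oct 29, 2017.
Aug 16, 2017 falls between when the thermophilic phase ends (Aug 10, 2017) and when curing is complete (Aug 19, 2017).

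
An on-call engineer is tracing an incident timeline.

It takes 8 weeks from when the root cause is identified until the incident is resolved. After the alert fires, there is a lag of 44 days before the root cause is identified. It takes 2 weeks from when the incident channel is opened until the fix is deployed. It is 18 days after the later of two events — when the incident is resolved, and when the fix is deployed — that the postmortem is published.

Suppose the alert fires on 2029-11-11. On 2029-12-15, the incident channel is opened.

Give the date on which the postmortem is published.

2030-03-09

The alert fires: Nov 11, 2029.
The root cause is identified: Nov 11, 2029 + 44 days = Dec 25, 2029.
The incident is resolved: Dec 25, 2029 + 8 weeks = Feb 19, 2030.
The incident channel is opened: Dec 15, 2029.
The fix is deployed: Dec 15, 2029 + 2 weeks = Dec 29, 2029.
Both prerequisites met — the incident is resolved (Feb 19, 2030), the fix is deployed (Dec 29, 2029); the later is Feb 19, 2030.
The postmortem is published: Feb 19, 2030 + 18 days = Mar 9, 2030.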